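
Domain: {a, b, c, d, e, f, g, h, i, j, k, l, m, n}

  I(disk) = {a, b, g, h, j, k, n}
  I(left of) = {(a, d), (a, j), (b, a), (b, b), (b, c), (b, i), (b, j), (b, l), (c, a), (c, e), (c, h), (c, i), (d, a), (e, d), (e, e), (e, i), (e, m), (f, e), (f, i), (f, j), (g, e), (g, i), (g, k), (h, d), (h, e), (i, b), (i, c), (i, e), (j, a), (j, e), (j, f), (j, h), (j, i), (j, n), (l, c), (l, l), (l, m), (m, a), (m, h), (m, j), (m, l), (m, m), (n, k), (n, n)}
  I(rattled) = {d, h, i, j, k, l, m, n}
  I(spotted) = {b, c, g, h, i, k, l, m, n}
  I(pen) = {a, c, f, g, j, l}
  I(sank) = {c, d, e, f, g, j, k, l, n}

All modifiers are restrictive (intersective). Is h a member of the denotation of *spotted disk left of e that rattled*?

yes

⟦left of e⟧ = {x : ⟨x, e⟩ ∈ ⟦left of⟧} = {c, e, f, g, h, i, j}
⟦that rattled⟧ = ⟦rattled⟧ = {d, h, i, j, k, l, m, n}
⟦disk⟧ = {a, b, g, h, j, k, n}
… ∩ ⟦left of e⟧ = {a, b, g, h, j, k, n} ∩ {c, e, f, g, h, i, j} = {g, h, j}
… ∩ ⟦that rattled⟧ = {g, h, j} ∩ {d, h, i, j, k, l, m, n} = {h, j}
… ∩ ⟦spotted⟧ = {h, j} ∩ {b, c, g, h, i, k, l, m, n} = {h}
⟦spotted disk left of e that rattled⟧ = {h}; h ∈ this set.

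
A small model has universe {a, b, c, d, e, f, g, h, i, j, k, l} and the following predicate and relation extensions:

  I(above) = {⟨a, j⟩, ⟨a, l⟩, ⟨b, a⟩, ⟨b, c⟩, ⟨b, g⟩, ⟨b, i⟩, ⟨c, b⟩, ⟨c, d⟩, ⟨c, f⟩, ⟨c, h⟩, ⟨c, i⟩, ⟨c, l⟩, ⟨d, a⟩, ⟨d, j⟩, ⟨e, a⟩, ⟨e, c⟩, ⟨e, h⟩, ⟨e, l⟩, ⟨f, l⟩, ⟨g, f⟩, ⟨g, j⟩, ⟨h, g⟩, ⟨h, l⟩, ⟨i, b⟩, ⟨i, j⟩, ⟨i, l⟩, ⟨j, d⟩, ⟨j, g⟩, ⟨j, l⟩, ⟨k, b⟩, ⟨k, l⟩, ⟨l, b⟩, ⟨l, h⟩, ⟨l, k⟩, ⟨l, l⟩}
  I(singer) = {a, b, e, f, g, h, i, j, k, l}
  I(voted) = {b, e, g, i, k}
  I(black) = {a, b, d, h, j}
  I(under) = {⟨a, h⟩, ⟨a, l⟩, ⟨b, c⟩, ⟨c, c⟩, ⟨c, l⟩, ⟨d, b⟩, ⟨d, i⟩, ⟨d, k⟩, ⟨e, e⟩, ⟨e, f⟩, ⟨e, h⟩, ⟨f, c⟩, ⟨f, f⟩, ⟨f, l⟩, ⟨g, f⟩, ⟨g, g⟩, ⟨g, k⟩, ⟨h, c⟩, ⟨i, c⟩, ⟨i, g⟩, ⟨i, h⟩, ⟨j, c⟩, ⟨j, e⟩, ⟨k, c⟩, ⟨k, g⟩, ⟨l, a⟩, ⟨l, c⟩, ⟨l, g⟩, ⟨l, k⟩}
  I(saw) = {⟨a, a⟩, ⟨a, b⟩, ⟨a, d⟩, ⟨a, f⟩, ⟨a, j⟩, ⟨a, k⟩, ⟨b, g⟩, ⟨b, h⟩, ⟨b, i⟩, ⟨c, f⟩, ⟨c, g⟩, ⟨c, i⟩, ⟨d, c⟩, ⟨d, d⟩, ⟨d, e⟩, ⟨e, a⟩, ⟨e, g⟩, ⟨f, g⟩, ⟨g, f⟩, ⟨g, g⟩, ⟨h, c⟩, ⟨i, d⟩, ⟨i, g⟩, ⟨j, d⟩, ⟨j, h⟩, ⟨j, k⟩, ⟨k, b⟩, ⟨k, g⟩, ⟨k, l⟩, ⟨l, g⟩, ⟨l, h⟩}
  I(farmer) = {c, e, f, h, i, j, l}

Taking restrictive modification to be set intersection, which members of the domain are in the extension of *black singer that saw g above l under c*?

∅

⟦that saw g⟧ = {x : ⟨x, g⟩ ∈ ⟦saw⟧} = {b, c, e, f, g, i, k, l}
⟦above l⟧ = {x : ⟨x, l⟩ ∈ ⟦above⟧} = {a, c, e, f, h, i, j, k, l}
⟦under c⟧ = {x : ⟨x, c⟩ ∈ ⟦under⟧} = {b, c, f, h, i, j, k, l}
⟦singer⟧ = {a, b, e, f, g, h, i, j, k, l}
… ∩ ⟦that saw g⟧ = {a, b, e, f, g, h, i, j, k, l} ∩ {b, c, e, f, g, i, k, l} = {b, e, f, g, i, k, l}
… ∩ ⟦above l⟧ = {b, e, f, g, i, k, l} ∩ {a, c, e, f, h, i, j, k, l} = {e, f, i, k, l}
… ∩ ⟦under c⟧ = {e, f, i, k, l} ∩ {b, c, f, h, i, j, k, l} = {f, i, k, l}
… ∩ ⟦black⟧ = {f, i, k, l} ∩ {a, b, d, h, j} = ∅
So ⟦black singer that saw g above l under c⟧ = ∅.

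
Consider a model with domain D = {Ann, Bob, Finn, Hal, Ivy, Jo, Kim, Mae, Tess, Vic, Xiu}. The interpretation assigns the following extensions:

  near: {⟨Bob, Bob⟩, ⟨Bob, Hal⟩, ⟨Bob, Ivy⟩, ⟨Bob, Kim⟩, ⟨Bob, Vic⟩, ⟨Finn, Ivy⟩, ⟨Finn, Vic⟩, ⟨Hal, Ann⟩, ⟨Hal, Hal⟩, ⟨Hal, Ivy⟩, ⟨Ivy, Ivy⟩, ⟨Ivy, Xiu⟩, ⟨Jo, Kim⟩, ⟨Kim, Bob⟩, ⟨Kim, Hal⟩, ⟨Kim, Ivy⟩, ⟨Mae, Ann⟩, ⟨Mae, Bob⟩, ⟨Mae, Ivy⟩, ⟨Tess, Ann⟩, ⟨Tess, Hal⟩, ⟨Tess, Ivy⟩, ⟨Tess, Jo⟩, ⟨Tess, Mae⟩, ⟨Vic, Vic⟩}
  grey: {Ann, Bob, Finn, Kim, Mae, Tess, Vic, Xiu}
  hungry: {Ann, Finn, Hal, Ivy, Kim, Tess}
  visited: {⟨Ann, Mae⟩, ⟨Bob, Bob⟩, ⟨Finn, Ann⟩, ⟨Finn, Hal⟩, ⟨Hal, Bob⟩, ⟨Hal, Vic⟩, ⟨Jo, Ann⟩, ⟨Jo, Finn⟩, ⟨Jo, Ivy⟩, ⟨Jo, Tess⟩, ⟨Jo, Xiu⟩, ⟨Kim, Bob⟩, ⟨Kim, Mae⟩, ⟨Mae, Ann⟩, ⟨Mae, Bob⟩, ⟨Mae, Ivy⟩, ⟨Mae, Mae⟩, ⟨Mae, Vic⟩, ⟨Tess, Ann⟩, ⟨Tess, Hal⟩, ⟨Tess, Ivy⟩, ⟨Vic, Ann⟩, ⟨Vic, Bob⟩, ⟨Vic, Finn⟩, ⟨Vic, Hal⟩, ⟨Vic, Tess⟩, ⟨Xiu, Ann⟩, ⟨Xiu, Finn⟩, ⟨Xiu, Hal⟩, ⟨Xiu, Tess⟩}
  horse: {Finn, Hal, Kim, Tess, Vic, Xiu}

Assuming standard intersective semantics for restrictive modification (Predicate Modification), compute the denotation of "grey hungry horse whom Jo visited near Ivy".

{Finn, Tess}

⟦whom Jo visited⟧ = {x : ⟨Jo, x⟩ ∈ ⟦visited⟧} = {Ann, Finn, Ivy, Tess, Xiu}
⟦near Ivy⟧ = {x : ⟨x, Ivy⟩ ∈ ⟦near⟧} = {Bob, Finn, Hal, Ivy, Kim, Mae, Tess}
⟦horse⟧ = {Finn, Hal, Kim, Tess, Vic, Xiu}
… ∩ ⟦whom Jo visited⟧ = {Finn, Hal, Kim, Tess, Vic, Xiu} ∩ {Ann, Finn, Ivy, Tess, Xiu} = {Finn, Tess, Xiu}
… ∩ ⟦near Ivy⟧ = {Finn, Tess, Xiu} ∩ {Bob, Finn, Hal, Ivy, Kim, Mae, Tess} = {Finn, Tess}
… ∩ ⟦grey⟧ = {Finn, Tess} ∩ {Ann, Bob, Finn, Kim, Mae, Tess, Vic, Xiu} = {Finn, Tess}
… ∩ ⟦hungry⟧ = {Finn, Tess} ∩ {Ann, Finn, Hal, Ivy, Kim, Tess} = {Finn, Tess}
So ⟦grey hungry horse whom Jo visited near Ivy⟧ = {Finn, Tess}.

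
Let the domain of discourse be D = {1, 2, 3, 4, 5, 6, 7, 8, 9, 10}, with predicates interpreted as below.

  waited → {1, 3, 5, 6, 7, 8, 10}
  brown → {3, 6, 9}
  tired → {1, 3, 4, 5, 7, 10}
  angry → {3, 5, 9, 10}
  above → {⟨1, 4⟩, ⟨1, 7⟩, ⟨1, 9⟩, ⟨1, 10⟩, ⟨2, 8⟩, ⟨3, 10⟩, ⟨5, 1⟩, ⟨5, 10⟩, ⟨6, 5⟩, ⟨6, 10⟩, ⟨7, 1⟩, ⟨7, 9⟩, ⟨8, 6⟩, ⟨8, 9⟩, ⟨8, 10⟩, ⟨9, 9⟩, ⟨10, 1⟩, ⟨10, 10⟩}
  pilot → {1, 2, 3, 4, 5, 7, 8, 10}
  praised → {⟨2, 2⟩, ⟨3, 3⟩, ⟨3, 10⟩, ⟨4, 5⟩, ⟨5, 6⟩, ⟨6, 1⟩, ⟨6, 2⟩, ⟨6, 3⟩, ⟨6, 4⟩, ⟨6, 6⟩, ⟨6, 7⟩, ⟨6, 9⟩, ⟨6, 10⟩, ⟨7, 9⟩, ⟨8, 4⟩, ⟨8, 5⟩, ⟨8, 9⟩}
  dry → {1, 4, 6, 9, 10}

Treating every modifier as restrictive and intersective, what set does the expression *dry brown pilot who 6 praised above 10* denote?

⟦who 6 praised⟧ = {x : ⟨6, x⟩ ∈ ⟦praised⟧} = {1, 2, 3, 4, 6, 7, 9, 10}
⟦above 10⟧ = {x : ⟨x, 10⟩ ∈ ⟦above⟧} = {1, 3, 5, 6, 8, 10}
⟦pilot⟧ = {1, 2, 3, 4, 5, 7, 8, 10}
… ∩ ⟦who 6 praised⟧ = {1, 2, 3, 4, 5, 7, 8, 10} ∩ {1, 2, 3, 4, 6, 7, 9, 10} = {1, 2, 3, 4, 7, 10}
… ∩ ⟦above 10⟧ = {1, 2, 3, 4, 7, 10} ∩ {1, 3, 5, 6, 8, 10} = {1, 3, 10}
… ∩ ⟦dry⟧ = {1, 3, 10} ∩ {1, 4, 6, 9, 10} = {1, 10}
… ∩ ⟦brown⟧ = {1, 10} ∩ {3, 6, 9} = ∅
So ⟦dry brown pilot who 6 praised above 10⟧ = { }.

{ }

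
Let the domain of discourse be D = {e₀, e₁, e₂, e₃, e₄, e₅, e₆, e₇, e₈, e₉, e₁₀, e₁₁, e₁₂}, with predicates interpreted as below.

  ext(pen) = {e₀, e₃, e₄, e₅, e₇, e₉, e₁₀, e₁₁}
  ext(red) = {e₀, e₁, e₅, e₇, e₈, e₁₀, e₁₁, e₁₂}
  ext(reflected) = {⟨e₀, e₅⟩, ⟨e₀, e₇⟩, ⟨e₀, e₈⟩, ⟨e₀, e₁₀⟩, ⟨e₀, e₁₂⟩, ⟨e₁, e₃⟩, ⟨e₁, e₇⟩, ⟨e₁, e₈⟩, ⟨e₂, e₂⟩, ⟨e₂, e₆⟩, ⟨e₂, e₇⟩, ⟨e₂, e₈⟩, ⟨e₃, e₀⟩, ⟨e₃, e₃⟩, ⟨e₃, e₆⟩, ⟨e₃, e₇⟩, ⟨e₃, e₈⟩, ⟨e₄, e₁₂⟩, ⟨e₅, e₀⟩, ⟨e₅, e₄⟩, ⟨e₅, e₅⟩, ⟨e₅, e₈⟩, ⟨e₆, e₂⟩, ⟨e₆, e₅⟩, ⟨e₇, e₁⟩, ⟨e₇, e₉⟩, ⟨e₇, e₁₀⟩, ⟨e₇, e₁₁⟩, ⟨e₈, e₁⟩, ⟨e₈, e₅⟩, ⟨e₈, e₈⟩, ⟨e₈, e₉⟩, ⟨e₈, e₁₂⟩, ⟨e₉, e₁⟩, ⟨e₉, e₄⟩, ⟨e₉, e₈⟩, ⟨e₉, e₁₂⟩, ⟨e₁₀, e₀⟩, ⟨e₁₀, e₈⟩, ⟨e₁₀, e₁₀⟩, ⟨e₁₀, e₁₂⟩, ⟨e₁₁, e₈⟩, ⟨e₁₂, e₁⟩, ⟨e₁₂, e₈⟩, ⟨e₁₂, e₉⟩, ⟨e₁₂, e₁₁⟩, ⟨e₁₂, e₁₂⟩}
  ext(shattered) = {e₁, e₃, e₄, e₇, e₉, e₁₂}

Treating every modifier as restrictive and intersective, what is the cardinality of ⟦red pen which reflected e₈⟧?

⟦which reflected e₈⟧ = {x : ⟨x, e₈⟩ ∈ ⟦reflected⟧} = {e₀, e₁, e₂, e₃, e₅, e₈, e₉, e₁₀, e₁₁, e₁₂}
⟦pen⟧ = {e₀, e₃, e₄, e₅, e₇, e₉, e₁₀, e₁₁}
… ∩ ⟦which reflected e₈⟧ = {e₀, e₃, e₄, e₅, e₇, e₉, e₁₀, e₁₁} ∩ {e₀, e₁, e₂, e₃, e₅, e₈, e₉, e₁₀, e₁₁, e₁₂} = {e₀, e₃, e₅, e₉, e₁₀, e₁₁}
… ∩ ⟦red⟧ = {e₀, e₃, e₅, e₉, e₁₀, e₁₁} ∩ {e₀, e₁, e₅, e₇, e₈, e₁₀, e₁₁, e₁₂} = {e₀, e₅, e₁₀, e₁₁}
⟦red pen which reflected e₈⟧ = {e₀, e₅, e₁₀, e₁₁}, so the cardinality is 4.

4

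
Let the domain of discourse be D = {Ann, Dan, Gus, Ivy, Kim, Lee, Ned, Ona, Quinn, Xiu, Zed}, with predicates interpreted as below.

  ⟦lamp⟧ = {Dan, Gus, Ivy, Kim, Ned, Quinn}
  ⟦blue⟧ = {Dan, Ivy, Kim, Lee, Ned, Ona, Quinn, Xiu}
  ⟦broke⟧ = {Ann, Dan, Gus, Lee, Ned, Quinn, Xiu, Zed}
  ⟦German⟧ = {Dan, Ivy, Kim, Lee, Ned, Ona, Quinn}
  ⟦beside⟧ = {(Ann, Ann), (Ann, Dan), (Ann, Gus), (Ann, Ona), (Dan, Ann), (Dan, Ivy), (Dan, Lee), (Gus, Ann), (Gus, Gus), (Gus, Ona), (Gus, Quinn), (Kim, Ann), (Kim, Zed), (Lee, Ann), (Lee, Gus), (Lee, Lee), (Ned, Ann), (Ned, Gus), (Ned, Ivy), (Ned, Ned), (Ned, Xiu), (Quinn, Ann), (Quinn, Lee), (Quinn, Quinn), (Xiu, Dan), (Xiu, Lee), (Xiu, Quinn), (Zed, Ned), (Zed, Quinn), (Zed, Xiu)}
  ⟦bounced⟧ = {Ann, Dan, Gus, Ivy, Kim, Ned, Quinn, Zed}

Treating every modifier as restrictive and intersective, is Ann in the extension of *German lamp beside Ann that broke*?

no

⟦beside Ann⟧ = {x : ⟨x, Ann⟩ ∈ ⟦beside⟧} = {Ann, Dan, Gus, Kim, Lee, Ned, Quinn}
⟦that broke⟧ = ⟦broke⟧ = {Ann, Dan, Gus, Lee, Ned, Quinn, Xiu, Zed}
⟦lamp⟧ = {Dan, Gus, Ivy, Kim, Ned, Quinn}
… ∩ ⟦beside Ann⟧ = {Dan, Gus, Ivy, Kim, Ned, Quinn} ∩ {Ann, Dan, Gus, Kim, Lee, Ned, Quinn} = {Dan, Gus, Kim, Ned, Quinn}
… ∩ ⟦that broke⟧ = {Dan, Gus, Kim, Ned, Quinn} ∩ {Ann, Dan, Gus, Lee, Ned, Quinn, Xiu, Zed} = {Dan, Gus, Ned, Quinn}
… ∩ ⟦German⟧ = {Dan, Gus, Ned, Quinn} ∩ {Dan, Ivy, Kim, Lee, Ned, Ona, Quinn} = {Dan, Ned, Quinn}
⟦German lamp beside Ann that broke⟧ = {Dan, Ned, Quinn}; Ann ∉ this set.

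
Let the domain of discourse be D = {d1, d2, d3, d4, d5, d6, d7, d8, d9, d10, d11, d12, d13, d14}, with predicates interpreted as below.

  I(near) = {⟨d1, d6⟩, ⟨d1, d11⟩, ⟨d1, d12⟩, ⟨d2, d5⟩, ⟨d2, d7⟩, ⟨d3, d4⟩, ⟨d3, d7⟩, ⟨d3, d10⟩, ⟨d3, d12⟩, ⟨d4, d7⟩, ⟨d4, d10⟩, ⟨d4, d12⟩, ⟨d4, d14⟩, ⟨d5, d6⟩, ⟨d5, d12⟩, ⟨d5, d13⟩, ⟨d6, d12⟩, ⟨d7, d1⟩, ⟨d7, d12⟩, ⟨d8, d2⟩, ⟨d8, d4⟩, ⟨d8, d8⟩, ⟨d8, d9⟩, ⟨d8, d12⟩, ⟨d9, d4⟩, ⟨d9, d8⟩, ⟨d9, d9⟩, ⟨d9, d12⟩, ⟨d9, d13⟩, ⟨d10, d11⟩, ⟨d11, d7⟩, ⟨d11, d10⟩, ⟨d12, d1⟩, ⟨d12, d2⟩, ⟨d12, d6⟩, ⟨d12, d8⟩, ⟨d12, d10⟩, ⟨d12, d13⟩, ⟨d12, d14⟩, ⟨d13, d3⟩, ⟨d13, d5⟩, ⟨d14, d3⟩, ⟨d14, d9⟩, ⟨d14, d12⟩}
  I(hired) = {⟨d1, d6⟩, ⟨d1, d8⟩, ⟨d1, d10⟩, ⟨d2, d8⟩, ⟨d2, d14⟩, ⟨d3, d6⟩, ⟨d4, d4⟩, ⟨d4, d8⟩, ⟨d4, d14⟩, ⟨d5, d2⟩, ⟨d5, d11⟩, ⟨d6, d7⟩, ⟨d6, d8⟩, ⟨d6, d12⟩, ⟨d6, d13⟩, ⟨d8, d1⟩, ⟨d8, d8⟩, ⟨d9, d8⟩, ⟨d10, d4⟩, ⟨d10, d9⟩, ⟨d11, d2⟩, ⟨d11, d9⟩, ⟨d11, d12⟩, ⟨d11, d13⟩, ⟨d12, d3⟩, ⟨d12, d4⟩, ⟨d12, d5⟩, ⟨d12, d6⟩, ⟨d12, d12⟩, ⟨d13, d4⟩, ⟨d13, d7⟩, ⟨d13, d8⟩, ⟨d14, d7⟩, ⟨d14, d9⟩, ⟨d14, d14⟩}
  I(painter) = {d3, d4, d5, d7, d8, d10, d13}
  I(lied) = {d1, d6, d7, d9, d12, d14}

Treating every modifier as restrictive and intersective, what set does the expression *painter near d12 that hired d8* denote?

⟦near d12⟧ = {x : ⟨x, d12⟩ ∈ ⟦near⟧} = {d1, d3, d4, d5, d6, d7, d8, d9, d14}
⟦that hired d8⟧ = {x : ⟨x, d8⟩ ∈ ⟦hired⟧} = {d1, d2, d4, d6, d8, d9, d13}
⟦painter⟧ = {d3, d4, d5, d7, d8, d10, d13}
… ∩ ⟦near d12⟧ = {d3, d4, d5, d7, d8, d10, d13} ∩ {d1, d3, d4, d5, d6, d7, d8, d9, d14} = {d3, d4, d5, d7, d8}
… ∩ ⟦that hired d8⟧ = {d3, d4, d5, d7, d8} ∩ {d1, d2, d4, d6, d8, d9, d13} = {d4, d8}
So ⟦painter near d12 that hired d8⟧ = {d4, d8}.

{d4, d8}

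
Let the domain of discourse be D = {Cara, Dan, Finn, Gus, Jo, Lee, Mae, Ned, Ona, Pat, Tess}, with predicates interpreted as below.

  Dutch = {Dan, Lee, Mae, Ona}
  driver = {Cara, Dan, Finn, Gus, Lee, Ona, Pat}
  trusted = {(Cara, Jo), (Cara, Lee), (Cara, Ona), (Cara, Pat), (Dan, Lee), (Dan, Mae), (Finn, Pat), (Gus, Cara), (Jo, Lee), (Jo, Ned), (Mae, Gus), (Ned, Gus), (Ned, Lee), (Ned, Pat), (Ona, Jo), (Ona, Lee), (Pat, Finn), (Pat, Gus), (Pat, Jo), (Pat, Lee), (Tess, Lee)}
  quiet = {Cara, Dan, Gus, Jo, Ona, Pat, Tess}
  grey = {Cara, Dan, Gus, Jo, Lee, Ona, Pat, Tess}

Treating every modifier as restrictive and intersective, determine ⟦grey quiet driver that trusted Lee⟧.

⟦that trusted Lee⟧ = {x : ⟨x, Lee⟩ ∈ ⟦trusted⟧} = {Cara, Dan, Jo, Ned, Ona, Pat, Tess}
⟦driver⟧ = {Cara, Dan, Finn, Gus, Lee, Ona, Pat}
… ∩ ⟦that trusted Lee⟧ = {Cara, Dan, Finn, Gus, Lee, Ona, Pat} ∩ {Cara, Dan, Jo, Ned, Ona, Pat, Tess} = {Cara, Dan, Ona, Pat}
… ∩ ⟦grey⟧ = {Cara, Dan, Ona, Pat} ∩ {Cara, Dan, Gus, Jo, Lee, Ona, Pat, Tess} = {Cara, Dan, Ona, Pat}
… ∩ ⟦quiet⟧ = {Cara, Dan, Ona, Pat} ∩ {Cara, Dan, Gus, Jo, Ona, Pat, Tess} = {Cara, Dan, Ona, Pat}
So ⟦grey quiet driver that trusted Lee⟧ = {Cara, Dan, Ona, Pat}.

{Cara, Dan, Ona, Pat}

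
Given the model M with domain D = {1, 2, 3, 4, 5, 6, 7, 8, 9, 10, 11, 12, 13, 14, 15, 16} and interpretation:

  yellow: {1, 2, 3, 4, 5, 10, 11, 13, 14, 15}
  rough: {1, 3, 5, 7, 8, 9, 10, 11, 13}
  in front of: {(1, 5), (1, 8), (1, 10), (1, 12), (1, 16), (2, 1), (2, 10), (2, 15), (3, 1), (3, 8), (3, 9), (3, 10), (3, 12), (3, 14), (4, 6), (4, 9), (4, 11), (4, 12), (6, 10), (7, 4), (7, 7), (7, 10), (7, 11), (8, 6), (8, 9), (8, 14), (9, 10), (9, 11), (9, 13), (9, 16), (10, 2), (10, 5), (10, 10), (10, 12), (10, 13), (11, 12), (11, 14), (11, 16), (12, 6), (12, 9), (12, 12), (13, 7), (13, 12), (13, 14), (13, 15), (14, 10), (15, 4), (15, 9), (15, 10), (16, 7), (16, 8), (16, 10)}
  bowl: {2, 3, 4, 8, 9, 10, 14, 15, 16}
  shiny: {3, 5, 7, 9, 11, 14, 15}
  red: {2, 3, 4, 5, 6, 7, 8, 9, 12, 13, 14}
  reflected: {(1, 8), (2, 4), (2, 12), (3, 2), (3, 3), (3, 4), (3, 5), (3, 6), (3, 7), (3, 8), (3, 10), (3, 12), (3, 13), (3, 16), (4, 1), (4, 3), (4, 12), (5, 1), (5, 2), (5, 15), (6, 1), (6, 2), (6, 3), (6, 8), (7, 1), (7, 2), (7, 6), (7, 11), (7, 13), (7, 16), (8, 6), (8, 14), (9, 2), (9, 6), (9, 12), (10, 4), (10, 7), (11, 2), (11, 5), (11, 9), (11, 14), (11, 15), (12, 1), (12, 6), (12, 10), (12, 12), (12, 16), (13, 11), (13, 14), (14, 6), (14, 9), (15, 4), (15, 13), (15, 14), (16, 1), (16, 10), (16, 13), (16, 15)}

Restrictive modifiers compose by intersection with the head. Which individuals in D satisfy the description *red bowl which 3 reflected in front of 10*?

⟦which 3 reflected⟧ = {x : ⟨3, x⟩ ∈ ⟦reflected⟧} = {2, 3, 4, 5, 6, 7, 8, 10, 12, 13, 16}
⟦in front of 10⟧ = {x : ⟨x, 10⟩ ∈ ⟦in front of⟧} = {1, 2, 3, 6, 7, 9, 10, 14, 15, 16}
⟦bowl⟧ = {2, 3, 4, 8, 9, 10, 14, 15, 16}
… ∩ ⟦which 3 reflected⟧ = {2, 3, 4, 8, 9, 10, 14, 15, 16} ∩ {2, 3, 4, 5, 6, 7, 8, 10, 12, 13, 16} = {2, 3, 4, 8, 10, 16}
… ∩ ⟦in front of 10⟧ = {2, 3, 4, 8, 10, 16} ∩ {1, 2, 3, 6, 7, 9, 10, 14, 15, 16} = {2, 3, 10, 16}
… ∩ ⟦red⟧ = {2, 3, 10, 16} ∩ {2, 3, 4, 5, 6, 7, 8, 9, 12, 13, 14} = {2, 3}
So ⟦red bowl which 3 reflected in front of 10⟧ = {2, 3}.

{2, 3}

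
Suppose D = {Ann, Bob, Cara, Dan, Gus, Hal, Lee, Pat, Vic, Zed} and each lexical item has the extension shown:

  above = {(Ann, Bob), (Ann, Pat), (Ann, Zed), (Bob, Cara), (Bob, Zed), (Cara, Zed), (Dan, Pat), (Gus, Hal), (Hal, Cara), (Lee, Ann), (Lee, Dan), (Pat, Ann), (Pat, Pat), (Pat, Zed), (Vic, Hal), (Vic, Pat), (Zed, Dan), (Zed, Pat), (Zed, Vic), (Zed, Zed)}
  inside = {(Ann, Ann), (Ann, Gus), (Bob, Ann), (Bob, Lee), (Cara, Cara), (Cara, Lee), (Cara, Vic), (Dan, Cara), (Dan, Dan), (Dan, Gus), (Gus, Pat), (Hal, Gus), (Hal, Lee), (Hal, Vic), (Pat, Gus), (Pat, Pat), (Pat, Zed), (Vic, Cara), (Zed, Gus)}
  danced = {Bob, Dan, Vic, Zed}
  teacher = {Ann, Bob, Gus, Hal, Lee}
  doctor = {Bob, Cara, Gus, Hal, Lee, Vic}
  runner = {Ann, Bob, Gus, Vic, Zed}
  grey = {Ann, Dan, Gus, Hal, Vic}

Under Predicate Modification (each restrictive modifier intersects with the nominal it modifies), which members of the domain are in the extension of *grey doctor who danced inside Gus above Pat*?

⟦who danced⟧ = ⟦danced⟧ = {Bob, Dan, Vic, Zed}
⟦inside Gus⟧ = {x : ⟨x, Gus⟩ ∈ ⟦inside⟧} = {Ann, Dan, Hal, Pat, Zed}
⟦above Pat⟧ = {x : ⟨x, Pat⟩ ∈ ⟦above⟧} = {Ann, Dan, Pat, Vic, Zed}
⟦doctor⟧ = {Bob, Cara, Gus, Hal, Lee, Vic}
… ∩ ⟦who danced⟧ = {Bob, Cara, Gus, Hal, Lee, Vic} ∩ {Bob, Dan, Vic, Zed} = {Bob, Vic}
… ∩ ⟦inside Gus⟧ = {Bob, Vic} ∩ {Ann, Dan, Hal, Pat, Zed} = ∅
… ∩ ⟦above Pat⟧ = ∅ ∩ {Ann, Dan, Pat, Vic, Zed} = ∅
… ∩ ⟦grey⟧ = ∅ ∩ {Ann, Dan, Gus, Hal, Vic} = ∅
So ⟦grey doctor who danced inside Gus above Pat⟧ = { }.

{ }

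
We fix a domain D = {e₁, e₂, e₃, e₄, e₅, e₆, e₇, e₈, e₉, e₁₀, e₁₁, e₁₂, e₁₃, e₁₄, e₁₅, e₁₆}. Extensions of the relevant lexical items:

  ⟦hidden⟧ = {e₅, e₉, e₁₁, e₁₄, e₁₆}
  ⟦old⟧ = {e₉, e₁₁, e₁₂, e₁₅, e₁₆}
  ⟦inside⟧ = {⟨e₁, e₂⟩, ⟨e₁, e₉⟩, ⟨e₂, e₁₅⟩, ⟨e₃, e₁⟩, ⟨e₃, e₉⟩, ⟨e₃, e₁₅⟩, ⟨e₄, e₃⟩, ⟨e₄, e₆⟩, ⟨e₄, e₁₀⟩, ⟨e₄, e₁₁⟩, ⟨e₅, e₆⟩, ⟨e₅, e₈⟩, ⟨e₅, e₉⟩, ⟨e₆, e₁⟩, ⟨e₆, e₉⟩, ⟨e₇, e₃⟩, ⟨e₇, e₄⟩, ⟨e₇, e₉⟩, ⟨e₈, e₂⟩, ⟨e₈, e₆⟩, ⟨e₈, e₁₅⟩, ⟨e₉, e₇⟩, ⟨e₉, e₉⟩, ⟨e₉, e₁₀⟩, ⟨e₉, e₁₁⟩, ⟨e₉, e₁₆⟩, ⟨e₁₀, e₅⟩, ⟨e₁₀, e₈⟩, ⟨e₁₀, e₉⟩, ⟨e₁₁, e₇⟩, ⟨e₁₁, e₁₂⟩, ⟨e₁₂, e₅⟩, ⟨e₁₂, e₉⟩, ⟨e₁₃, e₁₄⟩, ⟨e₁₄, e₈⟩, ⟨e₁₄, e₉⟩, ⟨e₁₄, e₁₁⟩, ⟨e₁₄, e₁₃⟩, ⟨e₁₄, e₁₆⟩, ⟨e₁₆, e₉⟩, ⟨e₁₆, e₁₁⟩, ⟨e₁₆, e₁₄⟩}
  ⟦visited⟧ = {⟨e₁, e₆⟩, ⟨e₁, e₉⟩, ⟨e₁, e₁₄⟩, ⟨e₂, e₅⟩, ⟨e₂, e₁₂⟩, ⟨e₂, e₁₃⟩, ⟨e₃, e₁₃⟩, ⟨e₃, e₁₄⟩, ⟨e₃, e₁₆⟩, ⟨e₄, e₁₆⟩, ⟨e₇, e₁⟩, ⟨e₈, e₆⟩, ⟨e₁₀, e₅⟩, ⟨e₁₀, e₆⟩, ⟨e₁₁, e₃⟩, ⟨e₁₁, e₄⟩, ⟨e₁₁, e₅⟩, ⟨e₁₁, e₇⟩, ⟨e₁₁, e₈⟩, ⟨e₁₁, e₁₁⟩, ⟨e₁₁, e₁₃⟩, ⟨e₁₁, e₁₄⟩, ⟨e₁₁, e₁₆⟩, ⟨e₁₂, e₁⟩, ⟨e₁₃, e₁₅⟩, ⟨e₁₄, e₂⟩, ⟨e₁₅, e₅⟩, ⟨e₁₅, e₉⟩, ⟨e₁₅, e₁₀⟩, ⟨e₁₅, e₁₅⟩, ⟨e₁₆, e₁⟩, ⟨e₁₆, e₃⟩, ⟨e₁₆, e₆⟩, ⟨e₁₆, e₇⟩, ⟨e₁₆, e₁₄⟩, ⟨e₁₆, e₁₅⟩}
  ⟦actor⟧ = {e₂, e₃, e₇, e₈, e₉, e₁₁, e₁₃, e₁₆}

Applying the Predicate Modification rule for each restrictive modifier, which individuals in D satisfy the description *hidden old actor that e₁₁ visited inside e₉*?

{e₁₆}

⟦that e₁₁ visited⟧ = {x : ⟨e₁₁, x⟩ ∈ ⟦visited⟧} = {e₃, e₄, e₅, e₇, e₈, e₁₁, e₁₃, e₁₄, e₁₆}
⟦inside e₉⟧ = {x : ⟨x, e₉⟩ ∈ ⟦inside⟧} = {e₁, e₃, e₅, e₆, e₇, e₉, e₁₀, e₁₂, e₁₄, e₁₆}
⟦actor⟧ = {e₂, e₃, e₇, e₈, e₉, e₁₁, e₁₃, e₁₆}
… ∩ ⟦that e₁₁ visited⟧ = {e₂, e₃, e₇, e₈, e₉, e₁₁, e₁₃, e₁₆} ∩ {e₃, e₄, e₅, e₇, e₈, e₁₁, e₁₃, e₁₄, e₁₆} = {e₃, e₇, e₈, e₁₁, e₁₃, e₁₆}
… ∩ ⟦inside e₉⟧ = {e₃, e₇, e₈, e₁₁, e₁₃, e₁₆} ∩ {e₁, e₃, e₅, e₆, e₇, e₉, e₁₀, e₁₂, e₁₄, e₁₆} = {e₃, e₇, e₁₆}
… ∩ ⟦hidden⟧ = {e₃, e₇, e₁₆} ∩ {e₅, e₉, e₁₁, e₁₄, e₁₆} = {e₁₆}
… ∩ ⟦old⟧ = {e₁₆} ∩ {e₉, e₁₁, e₁₂, e₁₅, e₁₆} = {e₁₆}
So ⟦hidden old actor that e₁₁ visited inside e₉⟧ = {e₁₆}.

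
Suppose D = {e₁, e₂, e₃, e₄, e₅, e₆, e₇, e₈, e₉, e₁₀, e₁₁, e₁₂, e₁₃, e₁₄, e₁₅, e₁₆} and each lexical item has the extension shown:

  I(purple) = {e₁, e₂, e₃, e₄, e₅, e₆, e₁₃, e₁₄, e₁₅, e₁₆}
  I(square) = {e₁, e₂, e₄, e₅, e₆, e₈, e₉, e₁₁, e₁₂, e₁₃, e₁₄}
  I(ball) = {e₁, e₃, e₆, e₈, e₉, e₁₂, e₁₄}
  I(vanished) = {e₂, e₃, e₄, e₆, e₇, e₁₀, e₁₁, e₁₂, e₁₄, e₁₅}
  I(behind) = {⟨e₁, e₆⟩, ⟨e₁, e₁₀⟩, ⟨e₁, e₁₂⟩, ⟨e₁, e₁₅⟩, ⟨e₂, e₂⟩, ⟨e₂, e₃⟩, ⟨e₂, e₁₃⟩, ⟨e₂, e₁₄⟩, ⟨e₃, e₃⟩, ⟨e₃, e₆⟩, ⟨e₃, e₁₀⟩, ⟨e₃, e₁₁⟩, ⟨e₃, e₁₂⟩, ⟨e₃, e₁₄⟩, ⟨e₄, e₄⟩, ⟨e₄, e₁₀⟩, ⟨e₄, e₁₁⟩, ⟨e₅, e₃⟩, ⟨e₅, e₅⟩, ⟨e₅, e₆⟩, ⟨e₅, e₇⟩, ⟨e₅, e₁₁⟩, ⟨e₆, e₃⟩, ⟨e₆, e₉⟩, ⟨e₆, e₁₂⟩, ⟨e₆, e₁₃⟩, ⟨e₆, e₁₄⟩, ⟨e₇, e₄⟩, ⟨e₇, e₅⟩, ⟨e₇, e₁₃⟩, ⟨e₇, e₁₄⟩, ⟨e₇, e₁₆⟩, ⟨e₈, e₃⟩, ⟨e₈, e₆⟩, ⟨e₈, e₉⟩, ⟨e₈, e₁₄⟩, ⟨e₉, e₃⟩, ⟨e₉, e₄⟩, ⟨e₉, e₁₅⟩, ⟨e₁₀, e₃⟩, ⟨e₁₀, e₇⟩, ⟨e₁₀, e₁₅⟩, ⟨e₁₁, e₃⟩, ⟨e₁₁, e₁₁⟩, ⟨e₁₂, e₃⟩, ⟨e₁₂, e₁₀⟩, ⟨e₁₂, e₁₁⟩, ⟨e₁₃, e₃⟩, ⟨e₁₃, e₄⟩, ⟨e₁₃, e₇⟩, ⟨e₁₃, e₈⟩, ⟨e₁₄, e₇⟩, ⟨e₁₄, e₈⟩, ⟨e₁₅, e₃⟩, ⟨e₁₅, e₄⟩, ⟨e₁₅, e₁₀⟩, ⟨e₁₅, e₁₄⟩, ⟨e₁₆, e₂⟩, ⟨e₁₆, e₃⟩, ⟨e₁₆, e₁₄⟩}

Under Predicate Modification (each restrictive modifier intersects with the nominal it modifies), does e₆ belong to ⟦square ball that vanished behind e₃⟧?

yes

⟦that vanished⟧ = ⟦vanished⟧ = {e₂, e₃, e₄, e₆, e₇, e₁₀, e₁₁, e₁₂, e₁₄, e₁₅}
⟦behind e₃⟧ = {x : ⟨x, e₃⟩ ∈ ⟦behind⟧} = {e₂, e₃, e₅, e₆, e₈, e₉, e₁₀, e₁₁, e₁₂, e₁₃, e₁₅, e₁₆}
⟦ball⟧ = {e₁, e₃, e₆, e₈, e₉, e₁₂, e₁₄}
… ∩ ⟦that vanished⟧ = {e₁, e₃, e₆, e₈, e₉, e₁₂, e₁₄} ∩ {e₂, e₃, e₄, e₆, e₇, e₁₀, e₁₁, e₁₂, e₁₄, e₁₅} = {e₃, e₆, e₁₂, e₁₄}
… ∩ ⟦behind e₃⟧ = {e₃, e₆, e₁₂, e₁₄} ∩ {e₂, e₃, e₅, e₆, e₈, e₉, e₁₀, e₁₁, e₁₂, e₁₃, e₁₅, e₁₆} = {e₃, e₆, e₁₂}
… ∩ ⟦square⟧ = {e₃, e₆, e₁₂} ∩ {e₁, e₂, e₄, e₅, e₆, e₈, e₉, e₁₁, e₁₂, e₁₃, e₁₄} = {e₆, e₁₂}
⟦square ball that vanished behind e₃⟧ = {e₆, e₁₂}; e₆ ∈ this set.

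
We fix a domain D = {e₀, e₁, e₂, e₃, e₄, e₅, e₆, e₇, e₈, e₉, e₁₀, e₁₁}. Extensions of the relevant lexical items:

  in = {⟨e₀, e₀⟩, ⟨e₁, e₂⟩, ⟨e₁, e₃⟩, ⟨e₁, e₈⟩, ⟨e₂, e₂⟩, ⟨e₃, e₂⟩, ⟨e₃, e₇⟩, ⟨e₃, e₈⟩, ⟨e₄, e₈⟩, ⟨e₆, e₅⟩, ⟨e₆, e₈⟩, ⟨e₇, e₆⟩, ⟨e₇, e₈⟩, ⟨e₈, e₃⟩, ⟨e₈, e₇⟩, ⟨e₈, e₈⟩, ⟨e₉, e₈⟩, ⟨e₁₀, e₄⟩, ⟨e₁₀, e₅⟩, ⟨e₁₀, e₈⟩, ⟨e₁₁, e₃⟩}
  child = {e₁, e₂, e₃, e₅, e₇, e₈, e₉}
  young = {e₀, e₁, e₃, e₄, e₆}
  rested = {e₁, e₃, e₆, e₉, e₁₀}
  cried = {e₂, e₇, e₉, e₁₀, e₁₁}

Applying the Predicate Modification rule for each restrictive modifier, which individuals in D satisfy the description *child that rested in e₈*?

⟦that rested⟧ = ⟦rested⟧ = {e₁, e₃, e₆, e₉, e₁₀}
⟦in e₈⟧ = {x : ⟨x, e₈⟩ ∈ ⟦in⟧} = {e₁, e₃, e₄, e₆, e₇, e₈, e₉, e₁₀}
⟦child⟧ = {e₁, e₂, e₃, e₅, e₇, e₈, e₉}
… ∩ ⟦that rested⟧ = {e₁, e₂, e₃, e₅, e₇, e₈, e₉} ∩ {e₁, e₃, e₆, e₉, e₁₀} = {e₁, e₃, e₉}
… ∩ ⟦in e₈⟧ = {e₁, e₃, e₉} ∩ {e₁, e₃, e₄, e₆, e₇, e₈, e₉, e₁₀} = {e₁, e₃, e₉}
So ⟦child that rested in e₈⟧ = {e₁, e₃, e₉}.

{e₁, e₃, e₉}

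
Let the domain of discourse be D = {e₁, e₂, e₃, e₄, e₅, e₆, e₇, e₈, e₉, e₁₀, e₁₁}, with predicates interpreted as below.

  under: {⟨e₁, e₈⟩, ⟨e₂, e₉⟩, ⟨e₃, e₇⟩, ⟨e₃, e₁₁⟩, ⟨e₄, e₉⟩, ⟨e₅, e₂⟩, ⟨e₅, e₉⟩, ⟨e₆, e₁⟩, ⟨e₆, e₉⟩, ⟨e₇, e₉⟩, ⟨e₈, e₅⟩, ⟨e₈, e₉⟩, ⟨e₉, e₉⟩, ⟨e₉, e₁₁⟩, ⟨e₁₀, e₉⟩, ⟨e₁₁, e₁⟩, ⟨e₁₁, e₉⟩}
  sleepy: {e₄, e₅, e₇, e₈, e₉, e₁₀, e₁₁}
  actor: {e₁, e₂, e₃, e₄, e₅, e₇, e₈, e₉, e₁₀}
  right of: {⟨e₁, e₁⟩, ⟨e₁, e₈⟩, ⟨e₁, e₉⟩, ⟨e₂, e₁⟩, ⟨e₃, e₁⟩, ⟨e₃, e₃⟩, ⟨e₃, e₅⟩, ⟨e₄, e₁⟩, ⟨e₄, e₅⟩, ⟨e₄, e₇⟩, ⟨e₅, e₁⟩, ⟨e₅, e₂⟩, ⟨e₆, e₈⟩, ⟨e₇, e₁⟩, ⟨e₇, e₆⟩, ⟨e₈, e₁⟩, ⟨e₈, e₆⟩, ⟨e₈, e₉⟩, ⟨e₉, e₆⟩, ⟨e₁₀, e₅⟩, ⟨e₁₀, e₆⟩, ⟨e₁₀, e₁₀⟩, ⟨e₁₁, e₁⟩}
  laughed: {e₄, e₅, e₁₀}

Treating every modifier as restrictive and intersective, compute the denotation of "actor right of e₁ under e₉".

⟦right of e₁⟧ = {x : ⟨x, e₁⟩ ∈ ⟦right of⟧} = {e₁, e₂, e₃, e₄, e₅, e₇, e₈, e₁₁}
⟦under e₉⟧ = {x : ⟨x, e₉⟩ ∈ ⟦under⟧} = {e₂, e₄, e₅, e₆, e₇, e₈, e₉, e₁₀, e₁₁}
⟦actor⟧ = {e₁, e₂, e₃, e₄, e₅, e₇, e₈, e₉, e₁₀}
… ∩ ⟦right of e₁⟧ = {e₁, e₂, e₃, e₄, e₅, e₇, e₈, e₉, e₁₀} ∩ {e₁, e₂, e₃, e₄, e₅, e₇, e₈, e₁₁} = {e₁, e₂, e₃, e₄, e₅, e₇, e₈}
… ∩ ⟦under e₉⟧ = {e₁, e₂, e₃, e₄, e₅, e₇, e₈} ∩ {e₂, e₄, e₅, e₆, e₇, e₈, e₉, e₁₀, e₁₁} = {e₂, e₄, e₅, e₇, e₈}
So ⟦actor right of e₁ under e₉⟧ = {e₂, e₄, e₅, e₇, e₈}.

{e₂, e₄, e₅, e₇, e₈}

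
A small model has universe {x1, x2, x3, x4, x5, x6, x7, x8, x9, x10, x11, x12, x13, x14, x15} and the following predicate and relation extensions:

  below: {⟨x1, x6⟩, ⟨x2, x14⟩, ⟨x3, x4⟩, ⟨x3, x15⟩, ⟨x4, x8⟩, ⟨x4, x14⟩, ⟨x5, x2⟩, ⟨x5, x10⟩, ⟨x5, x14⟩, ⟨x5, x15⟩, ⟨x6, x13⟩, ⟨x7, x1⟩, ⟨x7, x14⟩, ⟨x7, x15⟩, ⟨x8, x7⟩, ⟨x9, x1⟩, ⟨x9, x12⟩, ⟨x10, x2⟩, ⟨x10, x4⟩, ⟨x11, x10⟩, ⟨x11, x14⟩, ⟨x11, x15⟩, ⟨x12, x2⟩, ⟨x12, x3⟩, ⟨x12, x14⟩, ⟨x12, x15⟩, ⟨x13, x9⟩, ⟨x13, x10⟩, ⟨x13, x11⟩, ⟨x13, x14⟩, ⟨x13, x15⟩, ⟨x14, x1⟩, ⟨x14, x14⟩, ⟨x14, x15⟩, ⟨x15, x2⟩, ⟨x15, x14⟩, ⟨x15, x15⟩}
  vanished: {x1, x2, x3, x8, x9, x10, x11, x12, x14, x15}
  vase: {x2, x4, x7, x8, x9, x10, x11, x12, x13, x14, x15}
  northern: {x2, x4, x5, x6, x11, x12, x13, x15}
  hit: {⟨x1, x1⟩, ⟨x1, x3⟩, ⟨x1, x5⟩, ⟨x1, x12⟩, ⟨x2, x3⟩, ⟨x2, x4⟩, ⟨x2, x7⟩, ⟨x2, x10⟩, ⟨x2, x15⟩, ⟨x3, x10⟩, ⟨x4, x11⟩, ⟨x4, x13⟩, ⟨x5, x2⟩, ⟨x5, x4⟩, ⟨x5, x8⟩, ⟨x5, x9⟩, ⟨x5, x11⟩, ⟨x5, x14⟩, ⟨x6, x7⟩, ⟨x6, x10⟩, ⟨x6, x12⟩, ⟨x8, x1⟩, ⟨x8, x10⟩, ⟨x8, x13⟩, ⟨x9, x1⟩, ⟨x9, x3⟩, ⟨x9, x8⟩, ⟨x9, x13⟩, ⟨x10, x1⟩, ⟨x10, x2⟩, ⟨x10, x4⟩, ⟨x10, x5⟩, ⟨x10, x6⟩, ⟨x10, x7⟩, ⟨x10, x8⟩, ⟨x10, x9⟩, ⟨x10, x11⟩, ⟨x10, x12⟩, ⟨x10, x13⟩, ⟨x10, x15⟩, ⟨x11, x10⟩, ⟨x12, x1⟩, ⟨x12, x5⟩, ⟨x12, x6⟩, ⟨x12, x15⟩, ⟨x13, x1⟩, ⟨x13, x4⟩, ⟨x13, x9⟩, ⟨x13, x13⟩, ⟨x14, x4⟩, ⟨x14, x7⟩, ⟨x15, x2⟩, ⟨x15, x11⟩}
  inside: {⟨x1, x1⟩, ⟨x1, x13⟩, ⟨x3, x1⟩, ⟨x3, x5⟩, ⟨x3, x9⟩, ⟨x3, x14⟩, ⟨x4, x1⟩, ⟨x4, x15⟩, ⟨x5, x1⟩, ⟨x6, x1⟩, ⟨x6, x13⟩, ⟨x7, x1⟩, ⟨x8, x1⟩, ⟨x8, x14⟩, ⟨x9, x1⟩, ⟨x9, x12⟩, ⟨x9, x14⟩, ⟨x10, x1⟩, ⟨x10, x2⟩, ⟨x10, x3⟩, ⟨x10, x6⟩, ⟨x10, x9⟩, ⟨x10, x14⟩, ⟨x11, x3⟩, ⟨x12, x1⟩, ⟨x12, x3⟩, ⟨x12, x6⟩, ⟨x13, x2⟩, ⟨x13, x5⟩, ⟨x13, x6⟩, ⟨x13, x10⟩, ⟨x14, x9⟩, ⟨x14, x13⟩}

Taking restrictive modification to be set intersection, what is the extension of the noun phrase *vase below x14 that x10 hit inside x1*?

⟦below x14⟧ = {x : ⟨x, x14⟩ ∈ ⟦below⟧} = {x2, x4, x5, x7, x11, x12, x13, x14, x15}
⟦that x10 hit⟧ = {x : ⟨x10, x⟩ ∈ ⟦hit⟧} = {x1, x2, x4, x5, x6, x7, x8, x9, x11, x12, x13, x15}
⟦inside x1⟧ = {x : ⟨x, x1⟩ ∈ ⟦inside⟧} = {x1, x3, x4, x5, x6, x7, x8, x9, x10, x12}
⟦vase⟧ = {x2, x4, x7, x8, x9, x10, x11, x12, x13, x14, x15}
… ∩ ⟦below x14⟧ = {x2, x4, x7, x8, x9, x10, x11, x12, x13, x14, x15} ∩ {x2, x4, x5, x7, x11, x12, x13, x14, x15} = {x2, x4, x7, x11, x12, x13, x14, x15}
… ∩ ⟦that x10 hit⟧ = {x2, x4, x7, x11, x12, x13, x14, x15} ∩ {x1, x2, x4, x5, x6, x7, x8, x9, x11, x12, x13, x15} = {x2, x4, x7, x11, x12, x13, x15}
… ∩ ⟦inside x1⟧ = {x2, x4, x7, x11, x12, x13, x15} ∩ {x1, x3, x4, x5, x6, x7, x8, x9, x10, x12} = {x4, x7, x12}
So ⟦vase below x14 that x10 hit inside x1⟧ = {x4, x7, x12}.

{x4, x7, x12}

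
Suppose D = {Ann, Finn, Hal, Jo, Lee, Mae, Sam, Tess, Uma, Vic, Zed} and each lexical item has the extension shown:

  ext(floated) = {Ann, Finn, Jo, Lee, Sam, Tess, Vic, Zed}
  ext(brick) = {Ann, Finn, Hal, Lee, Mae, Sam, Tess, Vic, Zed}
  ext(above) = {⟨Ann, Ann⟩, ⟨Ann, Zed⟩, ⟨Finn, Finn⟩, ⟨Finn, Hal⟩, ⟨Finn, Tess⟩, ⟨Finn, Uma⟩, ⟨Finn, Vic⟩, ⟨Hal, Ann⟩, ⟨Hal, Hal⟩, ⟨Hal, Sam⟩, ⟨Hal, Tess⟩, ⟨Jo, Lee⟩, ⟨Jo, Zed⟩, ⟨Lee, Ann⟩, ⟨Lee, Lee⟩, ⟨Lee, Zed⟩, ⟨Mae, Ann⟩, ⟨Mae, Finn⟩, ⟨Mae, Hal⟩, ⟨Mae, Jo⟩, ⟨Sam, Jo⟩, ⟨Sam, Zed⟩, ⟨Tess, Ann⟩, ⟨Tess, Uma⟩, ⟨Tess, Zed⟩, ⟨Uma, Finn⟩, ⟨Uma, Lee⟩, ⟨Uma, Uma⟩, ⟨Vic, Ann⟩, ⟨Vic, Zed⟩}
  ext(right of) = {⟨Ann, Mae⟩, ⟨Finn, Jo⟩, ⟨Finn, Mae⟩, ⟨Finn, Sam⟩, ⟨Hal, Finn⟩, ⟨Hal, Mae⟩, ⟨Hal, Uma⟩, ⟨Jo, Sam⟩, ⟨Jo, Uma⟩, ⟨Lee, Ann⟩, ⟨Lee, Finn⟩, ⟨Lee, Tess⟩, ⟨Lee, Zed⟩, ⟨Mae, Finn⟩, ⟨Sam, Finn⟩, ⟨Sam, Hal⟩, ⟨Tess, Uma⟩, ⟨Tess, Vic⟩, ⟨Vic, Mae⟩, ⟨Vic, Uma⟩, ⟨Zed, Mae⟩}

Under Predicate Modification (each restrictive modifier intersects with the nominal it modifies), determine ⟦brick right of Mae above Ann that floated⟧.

⟦right of Mae⟧ = {x : ⟨x, Mae⟩ ∈ ⟦right of⟧} = {Ann, Finn, Hal, Vic, Zed}
⟦above Ann⟧ = {x : ⟨x, Ann⟩ ∈ ⟦above⟧} = {Ann, Hal, Lee, Mae, Tess, Vic}
⟦that floated⟧ = ⟦floated⟧ = {Ann, Finn, Jo, Lee, Sam, Tess, Vic, Zed}
⟦brick⟧ = {Ann, Finn, Hal, Lee, Mae, Sam, Tess, Vic, Zed}
… ∩ ⟦right of Mae⟧ = {Ann, Finn, Hal, Lee, Mae, Sam, Tess, Vic, Zed} ∩ {Ann, Finn, Hal, Vic, Zed} = {Ann, Finn, Hal, Vic, Zed}
… ∩ ⟦above Ann⟧ = {Ann, Finn, Hal, Vic, Zed} ∩ {Ann, Hal, Lee, Mae, Tess, Vic} = {Ann, Hal, Vic}
… ∩ ⟦that floated⟧ = {Ann, Hal, Vic} ∩ {Ann, Finn, Jo, Lee, Sam, Tess, Vic, Zed} = {Ann, Vic}
So ⟦brick right of Mae above Ann that floated⟧ = {Ann, Vic}.

{Ann, Vic}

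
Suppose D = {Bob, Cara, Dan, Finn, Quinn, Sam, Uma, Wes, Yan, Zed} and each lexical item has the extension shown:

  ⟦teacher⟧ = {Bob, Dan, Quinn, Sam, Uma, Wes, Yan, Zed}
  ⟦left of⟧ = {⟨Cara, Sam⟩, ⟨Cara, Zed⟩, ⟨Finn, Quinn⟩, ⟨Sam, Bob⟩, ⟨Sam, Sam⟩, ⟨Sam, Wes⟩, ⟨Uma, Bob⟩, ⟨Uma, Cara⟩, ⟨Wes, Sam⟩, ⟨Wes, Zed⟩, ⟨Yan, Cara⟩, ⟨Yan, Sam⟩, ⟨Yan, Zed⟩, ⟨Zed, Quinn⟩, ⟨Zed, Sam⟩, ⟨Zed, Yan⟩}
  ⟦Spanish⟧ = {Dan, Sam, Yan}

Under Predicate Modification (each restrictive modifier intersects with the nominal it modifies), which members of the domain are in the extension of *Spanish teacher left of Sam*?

⟦left of Sam⟧ = {x : ⟨x, Sam⟩ ∈ ⟦left of⟧} = {Cara, Sam, Wes, Yan, Zed}
⟦teacher⟧ = {Bob, Dan, Quinn, Sam, Uma, Wes, Yan, Zed}
… ∩ ⟦left of Sam⟧ = {Bob, Dan, Quinn, Sam, Uma, Wes, Yan, Zed} ∩ {Cara, Sam, Wes, Yan, Zed} = {Sam, Wes, Yan, Zed}
… ∩ ⟦Spanish⟧ = {Sam, Wes, Yan, Zed} ∩ {Dan, Sam, Yan} = {Sam, Yan}
So ⟦Spanish teacher left of Sam⟧ = {Sam, Yan}.

{Sam, Yan}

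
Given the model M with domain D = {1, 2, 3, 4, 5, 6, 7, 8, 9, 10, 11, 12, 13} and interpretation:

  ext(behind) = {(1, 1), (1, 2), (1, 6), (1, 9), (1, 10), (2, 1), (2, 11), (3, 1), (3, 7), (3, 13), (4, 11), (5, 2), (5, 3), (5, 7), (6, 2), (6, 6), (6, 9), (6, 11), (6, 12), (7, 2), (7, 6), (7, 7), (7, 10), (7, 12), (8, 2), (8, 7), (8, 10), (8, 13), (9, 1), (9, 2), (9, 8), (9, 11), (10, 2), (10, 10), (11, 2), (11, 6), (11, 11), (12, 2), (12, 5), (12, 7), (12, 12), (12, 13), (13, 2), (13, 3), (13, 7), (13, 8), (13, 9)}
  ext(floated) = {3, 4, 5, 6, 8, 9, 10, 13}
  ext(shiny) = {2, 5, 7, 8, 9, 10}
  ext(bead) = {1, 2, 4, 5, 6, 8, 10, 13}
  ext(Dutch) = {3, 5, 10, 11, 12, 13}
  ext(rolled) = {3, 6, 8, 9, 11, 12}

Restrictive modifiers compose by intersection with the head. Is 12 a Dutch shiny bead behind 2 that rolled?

⟦behind 2⟧ = {x : ⟨x, 2⟩ ∈ ⟦behind⟧} = {1, 5, 6, 7, 8, 9, 10, 11, 12, 13}
⟦that rolled⟧ = ⟦rolled⟧ = {3, 6, 8, 9, 11, 12}
⟦bead⟧ = {1, 2, 4, 5, 6, 8, 10, 13}
… ∩ ⟦behind 2⟧ = {1, 2, 4, 5, 6, 8, 10, 13} ∩ {1, 5, 6, 7, 8, 9, 10, 11, 12, 13} = {1, 5, 6, 8, 10, 13}
… ∩ ⟦that rolled⟧ = {1, 5, 6, 8, 10, 13} ∩ {3, 6, 8, 9, 11, 12} = {6, 8}
… ∩ ⟦Dutch⟧ = {6, 8} ∩ {3, 5, 10, 11, 12, 13} = ∅
… ∩ ⟦shiny⟧ = ∅ ∩ {2, 5, 7, 8, 9, 10} = ∅
⟦Dutch shiny bead behind 2 that rolled⟧ = ∅; 12 ∉ this set.

no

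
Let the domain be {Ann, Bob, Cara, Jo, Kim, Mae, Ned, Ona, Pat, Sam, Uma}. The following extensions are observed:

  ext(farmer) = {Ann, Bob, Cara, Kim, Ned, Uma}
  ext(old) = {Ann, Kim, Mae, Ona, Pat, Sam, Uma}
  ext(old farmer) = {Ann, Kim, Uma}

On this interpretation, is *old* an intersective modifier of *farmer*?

yes

⟦old⟧ ∩ ⟦farmer⟧ = {Ann, Kim, Mae, Ona, Pat, Sam, Uma} ∩ {Ann, Bob, Cara, Kim, Ned, Uma} = {Ann, Kim, Uma}
Observed ⟦old farmer⟧ = {Ann, Kim, Uma}.
These coincide, so the modifier is intersective here.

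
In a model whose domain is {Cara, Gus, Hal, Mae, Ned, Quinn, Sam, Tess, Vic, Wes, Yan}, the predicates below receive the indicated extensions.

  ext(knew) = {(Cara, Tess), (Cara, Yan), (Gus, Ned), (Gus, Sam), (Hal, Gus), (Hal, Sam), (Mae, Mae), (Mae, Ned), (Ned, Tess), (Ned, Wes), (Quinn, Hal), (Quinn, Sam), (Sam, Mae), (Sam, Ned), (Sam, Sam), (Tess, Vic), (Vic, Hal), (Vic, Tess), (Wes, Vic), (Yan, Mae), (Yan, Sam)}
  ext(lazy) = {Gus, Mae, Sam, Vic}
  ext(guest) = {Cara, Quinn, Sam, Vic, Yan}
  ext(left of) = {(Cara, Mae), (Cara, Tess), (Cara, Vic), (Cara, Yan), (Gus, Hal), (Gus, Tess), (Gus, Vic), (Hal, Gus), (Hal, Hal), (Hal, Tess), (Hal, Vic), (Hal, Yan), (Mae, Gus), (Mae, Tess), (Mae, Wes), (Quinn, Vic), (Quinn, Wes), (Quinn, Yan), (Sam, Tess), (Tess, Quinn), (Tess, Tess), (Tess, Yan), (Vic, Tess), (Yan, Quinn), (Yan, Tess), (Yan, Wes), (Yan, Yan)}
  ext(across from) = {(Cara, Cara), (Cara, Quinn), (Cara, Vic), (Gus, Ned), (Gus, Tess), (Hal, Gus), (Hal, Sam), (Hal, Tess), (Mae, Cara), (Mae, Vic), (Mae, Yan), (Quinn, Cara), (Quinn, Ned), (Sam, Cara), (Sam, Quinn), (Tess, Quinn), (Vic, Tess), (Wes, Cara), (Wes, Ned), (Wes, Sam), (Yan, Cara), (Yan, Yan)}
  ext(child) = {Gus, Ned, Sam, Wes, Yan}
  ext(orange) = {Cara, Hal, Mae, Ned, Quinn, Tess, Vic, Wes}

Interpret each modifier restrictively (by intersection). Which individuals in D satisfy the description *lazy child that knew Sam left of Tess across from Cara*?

{Sam}

⟦that knew Sam⟧ = {x : ⟨x, Sam⟩ ∈ ⟦knew⟧} = {Gus, Hal, Quinn, Sam, Yan}
⟦left of Tess⟧ = {x : ⟨x, Tess⟩ ∈ ⟦left of⟧} = {Cara, Gus, Hal, Mae, Sam, Tess, Vic, Yan}
⟦across from Cara⟧ = {x : ⟨x, Cara⟩ ∈ ⟦across from⟧} = {Cara, Mae, Quinn, Sam, Wes, Yan}
⟦child⟧ = {Gus, Ned, Sam, Wes, Yan}
… ∩ ⟦that knew Sam⟧ = {Gus, Ned, Sam, Wes, Yan} ∩ {Gus, Hal, Quinn, Sam, Yan} = {Gus, Sam, Yan}
… ∩ ⟦left of Tess⟧ = {Gus, Sam, Yan} ∩ {Cara, Gus, Hal, Mae, Sam, Tess, Vic, Yan} = {Gus, Sam, Yan}
… ∩ ⟦across from Cara⟧ = {Gus, Sam, Yan} ∩ {Cara, Mae, Quinn, Sam, Wes, Yan} = {Sam, Yan}
… ∩ ⟦lazy⟧ = {Sam, Yan} ∩ {Gus, Mae, Sam, Vic} = {Sam}
So ⟦lazy child that knew Sam left of Tess across from Cara⟧ = {Sam}.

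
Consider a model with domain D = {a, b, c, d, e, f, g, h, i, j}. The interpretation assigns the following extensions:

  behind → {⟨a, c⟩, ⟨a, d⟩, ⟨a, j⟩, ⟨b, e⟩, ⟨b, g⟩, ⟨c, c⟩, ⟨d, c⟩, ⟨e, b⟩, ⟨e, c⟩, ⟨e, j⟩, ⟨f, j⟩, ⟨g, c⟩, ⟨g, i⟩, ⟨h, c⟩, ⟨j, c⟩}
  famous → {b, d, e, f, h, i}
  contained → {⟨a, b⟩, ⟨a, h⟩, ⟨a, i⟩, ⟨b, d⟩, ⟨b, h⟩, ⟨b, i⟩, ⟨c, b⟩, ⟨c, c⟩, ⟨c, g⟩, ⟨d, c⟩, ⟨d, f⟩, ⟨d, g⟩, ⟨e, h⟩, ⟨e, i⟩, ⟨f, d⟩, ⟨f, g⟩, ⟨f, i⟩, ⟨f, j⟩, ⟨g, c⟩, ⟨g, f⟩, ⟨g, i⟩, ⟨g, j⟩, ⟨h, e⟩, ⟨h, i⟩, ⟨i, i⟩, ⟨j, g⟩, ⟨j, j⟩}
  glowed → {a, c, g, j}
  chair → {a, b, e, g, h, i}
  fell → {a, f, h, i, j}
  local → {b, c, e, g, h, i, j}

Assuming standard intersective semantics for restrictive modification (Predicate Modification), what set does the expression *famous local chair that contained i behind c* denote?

{e, h}

⟦that contained i⟧ = {x : ⟨x, i⟩ ∈ ⟦contained⟧} = {a, b, e, f, g, h, i}
⟦behind c⟧ = {x : ⟨x, c⟩ ∈ ⟦behind⟧} = {a, c, d, e, g, h, j}
⟦chair⟧ = {a, b, e, g, h, i}
… ∩ ⟦that contained i⟧ = {a, b, e, g, h, i} ∩ {a, b, e, f, g, h, i} = {a, b, e, g, h, i}
… ∩ ⟦behind c⟧ = {a, b, e, g, h, i} ∩ {a, c, d, e, g, h, j} = {a, e, g, h}
… ∩ ⟦famous⟧ = {a, e, g, h} ∩ {b, d, e, f, h, i} = {e, h}
… ∩ ⟦local⟧ = {e, h} ∩ {b, c, e, g, h, i, j} = {e, h}
So ⟦famous local chair that contained i behind c⟧ = {e, h}.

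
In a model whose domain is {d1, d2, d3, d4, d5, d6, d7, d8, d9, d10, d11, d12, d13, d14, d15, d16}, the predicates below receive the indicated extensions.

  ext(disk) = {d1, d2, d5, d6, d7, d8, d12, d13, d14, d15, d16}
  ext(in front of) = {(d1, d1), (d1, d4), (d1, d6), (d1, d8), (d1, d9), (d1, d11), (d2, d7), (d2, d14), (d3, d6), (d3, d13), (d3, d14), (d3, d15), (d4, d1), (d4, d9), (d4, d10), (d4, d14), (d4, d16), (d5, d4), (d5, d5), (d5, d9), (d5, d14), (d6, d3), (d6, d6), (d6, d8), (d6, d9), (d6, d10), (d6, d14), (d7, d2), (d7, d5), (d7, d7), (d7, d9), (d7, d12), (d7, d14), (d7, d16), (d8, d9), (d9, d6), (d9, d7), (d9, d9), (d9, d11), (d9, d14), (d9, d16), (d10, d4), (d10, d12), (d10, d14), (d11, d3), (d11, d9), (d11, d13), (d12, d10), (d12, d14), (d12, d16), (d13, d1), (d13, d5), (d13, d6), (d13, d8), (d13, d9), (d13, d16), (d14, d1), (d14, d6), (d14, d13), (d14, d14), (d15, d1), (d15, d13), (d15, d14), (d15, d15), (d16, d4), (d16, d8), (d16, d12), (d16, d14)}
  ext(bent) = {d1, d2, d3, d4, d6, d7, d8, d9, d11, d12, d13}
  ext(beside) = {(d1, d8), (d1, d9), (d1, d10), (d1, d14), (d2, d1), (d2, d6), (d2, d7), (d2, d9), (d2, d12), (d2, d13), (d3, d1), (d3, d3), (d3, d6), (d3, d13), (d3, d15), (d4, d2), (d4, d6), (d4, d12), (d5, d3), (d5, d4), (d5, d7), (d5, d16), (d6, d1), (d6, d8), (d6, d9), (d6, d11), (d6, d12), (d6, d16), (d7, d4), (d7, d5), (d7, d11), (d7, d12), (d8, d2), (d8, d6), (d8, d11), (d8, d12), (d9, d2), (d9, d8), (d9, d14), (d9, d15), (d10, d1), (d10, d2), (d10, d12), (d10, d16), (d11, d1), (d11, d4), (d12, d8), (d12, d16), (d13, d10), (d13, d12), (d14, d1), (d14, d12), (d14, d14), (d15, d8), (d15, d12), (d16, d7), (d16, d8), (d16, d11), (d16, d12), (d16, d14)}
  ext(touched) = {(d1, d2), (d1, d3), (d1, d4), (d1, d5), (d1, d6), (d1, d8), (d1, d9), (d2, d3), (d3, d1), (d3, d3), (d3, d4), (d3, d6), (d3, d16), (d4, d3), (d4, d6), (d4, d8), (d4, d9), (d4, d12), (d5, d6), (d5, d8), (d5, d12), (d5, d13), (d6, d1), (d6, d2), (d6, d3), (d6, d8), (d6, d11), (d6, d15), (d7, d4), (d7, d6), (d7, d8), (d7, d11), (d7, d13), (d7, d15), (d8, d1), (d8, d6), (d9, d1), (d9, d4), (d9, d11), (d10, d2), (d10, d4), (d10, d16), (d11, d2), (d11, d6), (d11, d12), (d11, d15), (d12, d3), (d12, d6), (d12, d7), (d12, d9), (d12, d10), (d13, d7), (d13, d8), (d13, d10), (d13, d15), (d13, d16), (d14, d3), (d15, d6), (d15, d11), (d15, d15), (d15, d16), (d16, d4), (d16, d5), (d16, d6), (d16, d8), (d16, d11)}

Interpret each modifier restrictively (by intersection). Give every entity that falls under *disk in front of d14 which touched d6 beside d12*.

⟦in front of d14⟧ = {x : ⟨x, d14⟩ ∈ ⟦in front of⟧} = {d2, d3, d4, d5, d6, d7, d9, d10, d12, d14, d15, d16}
⟦which touched d6⟧ = {x : ⟨x, d6⟩ ∈ ⟦touched⟧} = {d1, d3, d4, d5, d7, d8, d11, d12, d15, d16}
⟦beside d12⟧ = {x : ⟨x, d12⟩ ∈ ⟦beside⟧} = {d2, d4, d6, d7, d8, d10, d13, d14, d15, d16}
⟦disk⟧ = {d1, d2, d5, d6, d7, d8, d12, d13, d14, d15, d16}
… ∩ ⟦in front of d14⟧ = {d1, d2, d5, d6, d7, d8, d12, d13, d14, d15, d16} ∩ {d2, d3, d4, d5, d6, d7, d9, d10, d12, d14, d15, d16} = {d2, d5, d6, d7, d12, d14, d15, d16}
… ∩ ⟦which touched d6⟧ = {d2, d5, d6, d7, d12, d14, d15, d16} ∩ {d1, d3, d4, d5, d7, d8, d11, d12, d15, d16} = {d5, d7, d12, d15, d16}
… ∩ ⟦beside d12⟧ = {d5, d7, d12, d15, d16} ∩ {d2, d4, d6, d7, d8, d10, d13, d14, d15, d16} = {d7, d15, d16}
So ⟦disk in front of d14 which touched d6 beside d12⟧ = {d7, d15, d16}.

{d7, d15, d16}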